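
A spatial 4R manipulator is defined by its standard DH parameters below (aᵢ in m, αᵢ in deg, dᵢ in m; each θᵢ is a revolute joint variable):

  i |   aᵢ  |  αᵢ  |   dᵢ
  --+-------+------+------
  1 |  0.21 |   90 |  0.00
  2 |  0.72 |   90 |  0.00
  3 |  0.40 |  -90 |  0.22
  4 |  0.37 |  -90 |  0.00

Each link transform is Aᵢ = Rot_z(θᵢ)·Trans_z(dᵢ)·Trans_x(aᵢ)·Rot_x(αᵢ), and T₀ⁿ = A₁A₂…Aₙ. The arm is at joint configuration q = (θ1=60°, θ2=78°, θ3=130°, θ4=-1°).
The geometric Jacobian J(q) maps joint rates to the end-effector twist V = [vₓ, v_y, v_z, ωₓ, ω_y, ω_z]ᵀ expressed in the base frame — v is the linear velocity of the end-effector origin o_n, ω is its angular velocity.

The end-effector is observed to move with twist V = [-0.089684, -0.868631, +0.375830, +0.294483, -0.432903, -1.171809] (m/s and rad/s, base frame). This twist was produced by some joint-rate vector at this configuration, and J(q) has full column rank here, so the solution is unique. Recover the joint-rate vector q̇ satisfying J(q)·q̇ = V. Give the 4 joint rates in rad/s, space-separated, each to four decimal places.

o_n = [0.7499, 0.1193, 0.1731]
J₁: ẑ×o_n = [-0.1193, 0.7499, 0.0000], ω = ẑ
J2: z=[0.8660, -0.5000, 0.0000] o=[0.1050, 0.1819, 0.0000] → [-0.0865, -0.1499, 0.2683, 0.8660, -0.5000, 0.0000]
J3: z=[0.4891, 0.8471, -0.2079] o=[0.1798, 0.3115, 0.7043] → [-0.4899, 0.1413, -0.5769, 0.4891, 0.8471, -0.2079]
J4: z=[-0.6363, 0.1835, -0.7493] o=[0.5261, 0.2984, 0.4070] → [-0.1771, -0.3166, 0.0729, -0.6363, 0.1835, -0.7493]
q̇ = J⁺·V = [-0.6250, 0.9600, -0.1090, 0.7600]

-0.6250 0.9600 -0.1090 0.7600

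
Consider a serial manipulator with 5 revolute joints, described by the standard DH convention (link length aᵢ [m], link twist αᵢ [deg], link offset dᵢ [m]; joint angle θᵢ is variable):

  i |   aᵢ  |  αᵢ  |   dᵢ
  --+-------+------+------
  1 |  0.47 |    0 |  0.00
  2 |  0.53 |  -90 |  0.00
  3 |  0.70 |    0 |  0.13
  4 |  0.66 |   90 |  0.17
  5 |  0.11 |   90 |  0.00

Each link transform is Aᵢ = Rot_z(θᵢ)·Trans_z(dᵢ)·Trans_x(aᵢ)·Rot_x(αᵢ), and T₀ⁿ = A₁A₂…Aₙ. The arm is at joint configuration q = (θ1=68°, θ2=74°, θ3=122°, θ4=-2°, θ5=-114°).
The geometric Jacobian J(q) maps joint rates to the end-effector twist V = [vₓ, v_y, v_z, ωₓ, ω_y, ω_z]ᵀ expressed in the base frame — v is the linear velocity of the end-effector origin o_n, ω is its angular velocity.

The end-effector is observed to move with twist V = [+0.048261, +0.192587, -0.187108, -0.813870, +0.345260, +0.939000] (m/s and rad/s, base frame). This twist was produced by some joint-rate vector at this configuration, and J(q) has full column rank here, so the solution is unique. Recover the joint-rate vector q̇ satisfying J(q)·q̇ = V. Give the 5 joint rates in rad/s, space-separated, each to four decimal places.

0.5820 0.8500 -0.4630 0.6920 0.9860

o_n = [0.1703, 0.1871, -1.1265]
J₁: ẑ×o_n = [-0.1871, 0.1703, 0.0000], ω = ẑ
J2: z=[0.0000, 0.0000, 1.0000] o=[0.1761, 0.4358, 0.0000] → [0.2487, -0.0058, 0.0000, 0.0000, 0.0000, 1.0000]
J3: z=[-0.6157, -0.7880, 0.0000] o=[-0.2416, 0.7621, 0.0000] → [0.8877, -0.6935, 0.6786, -0.6157, -0.7880, 0.0000]
J4: z=[-0.6157, -0.7880, 0.0000] o=[-0.0293, 0.4313, -0.5936] → [0.4199, -0.3280, 0.3076, -0.6157, -0.7880, 0.0000]
J5: z=[-0.6824, 0.5332, -0.5000] o=[0.1261, 0.0941, -1.1652] → [0.0671, 0.0043, -0.0870, -0.6824, 0.5332, -0.5000]
q̇ = J⁺·V = [0.5820, 0.8500, -0.4630, 0.6920, 0.9860]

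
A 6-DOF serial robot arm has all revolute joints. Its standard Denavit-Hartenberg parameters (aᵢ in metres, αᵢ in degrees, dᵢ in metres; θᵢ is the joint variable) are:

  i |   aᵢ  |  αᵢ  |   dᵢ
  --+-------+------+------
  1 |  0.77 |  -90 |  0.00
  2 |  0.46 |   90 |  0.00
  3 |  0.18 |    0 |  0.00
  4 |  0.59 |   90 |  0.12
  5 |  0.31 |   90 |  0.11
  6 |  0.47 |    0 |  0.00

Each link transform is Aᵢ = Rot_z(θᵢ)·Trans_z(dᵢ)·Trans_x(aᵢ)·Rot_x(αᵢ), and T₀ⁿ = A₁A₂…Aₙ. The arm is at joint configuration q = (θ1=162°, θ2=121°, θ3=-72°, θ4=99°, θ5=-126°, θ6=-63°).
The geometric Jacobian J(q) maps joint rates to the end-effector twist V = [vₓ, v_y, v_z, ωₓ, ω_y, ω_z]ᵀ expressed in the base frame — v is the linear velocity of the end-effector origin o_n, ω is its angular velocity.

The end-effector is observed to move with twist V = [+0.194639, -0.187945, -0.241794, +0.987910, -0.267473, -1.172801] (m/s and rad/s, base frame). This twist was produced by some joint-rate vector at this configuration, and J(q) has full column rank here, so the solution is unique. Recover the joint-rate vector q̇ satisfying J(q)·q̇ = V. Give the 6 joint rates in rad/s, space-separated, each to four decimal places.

o_n = [-0.2496, -0.1630, -0.3812]
J₁: ẑ×o_n = [0.1630, -0.2496, 0.0000], ω = ẑ
J2: z=[-0.3090, -0.9511, 0.0000] o=[-0.7323, 0.2379, 0.0000] → [0.3625, -0.1178, 0.5830, -0.3090, -0.9511, 0.0000]
J3: z=[-0.8152, 0.2649, -0.5150] o=[-0.5070, 0.1647, -0.3943] → [-0.1653, -0.1219, 0.1990, -0.8152, 0.2649, -0.5150]
J4: z=[-0.8152, 0.2649, -0.5150] o=[-0.4268, 0.3187, -0.4420] → [-0.2320, -0.0418, 0.3457, -0.8152, 0.2649, -0.5150]
J5: z=[0.4977, 0.7751, -0.3891] o=[-0.3499, 0.0121, -0.9544] → [0.3762, -0.3244, -0.1649, 0.4977, 0.7751, -0.3891]
J6: z=[-0.7188, 0.6197, 0.3151] o=[-0.1447, 0.1354, -0.7289] → [0.3095, 0.2168, 0.2795, -0.7188, 0.6197, 0.3151]
q̇ = J⁺·V = [-0.9100, 0.3820, 0.2990, -0.6960, 0.7270, -0.5850]

-0.9100 0.3820 0.2990 -0.6960 0.7270 -0.5850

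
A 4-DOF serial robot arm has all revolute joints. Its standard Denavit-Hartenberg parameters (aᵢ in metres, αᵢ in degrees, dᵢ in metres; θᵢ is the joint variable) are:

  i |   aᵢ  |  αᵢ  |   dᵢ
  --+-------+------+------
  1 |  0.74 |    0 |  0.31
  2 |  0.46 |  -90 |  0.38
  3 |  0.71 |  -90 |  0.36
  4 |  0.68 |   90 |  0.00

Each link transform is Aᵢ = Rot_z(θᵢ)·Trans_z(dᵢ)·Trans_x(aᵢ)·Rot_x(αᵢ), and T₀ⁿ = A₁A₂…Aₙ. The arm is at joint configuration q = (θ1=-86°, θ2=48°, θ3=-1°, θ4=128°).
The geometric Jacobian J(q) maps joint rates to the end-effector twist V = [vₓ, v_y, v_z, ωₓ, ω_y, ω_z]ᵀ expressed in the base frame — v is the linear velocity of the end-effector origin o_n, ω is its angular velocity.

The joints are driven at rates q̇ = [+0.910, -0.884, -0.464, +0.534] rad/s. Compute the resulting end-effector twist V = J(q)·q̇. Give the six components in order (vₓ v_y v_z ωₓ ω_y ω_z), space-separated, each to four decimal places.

o_n = [0.5354, -1.3393, 0.6951]
J₁: ẑ×o_n = [1.3393, 0.5354, -0.0000], ω = ẑ
J2: z=[0.0000, 0.0000, 1.0000] o=[0.0516, -0.7382, 0.3100] → [0.6011, 0.4838, -0.0000, 0.0000, 0.0000, 1.0000]
J3: z=[0.6157, 0.7880, 0.0000] o=[0.4141, -1.0214, 0.6900] → [0.0040, -0.0031, -0.2913, 0.6157, 0.7880, 0.0000]
J4: z=[0.0138, -0.0107, -0.9998] o=[1.1951, -1.1748, 0.7024] → [-0.1644, 0.6598, -0.0094, 0.0138, -0.0107, -0.9998]
V = J·q̇ = [0.5977, 0.4133, 0.1302, -0.2783, -0.3714, -0.5079]

0.5977 0.4133 0.1302 -0.2783 -0.3714 -0.5079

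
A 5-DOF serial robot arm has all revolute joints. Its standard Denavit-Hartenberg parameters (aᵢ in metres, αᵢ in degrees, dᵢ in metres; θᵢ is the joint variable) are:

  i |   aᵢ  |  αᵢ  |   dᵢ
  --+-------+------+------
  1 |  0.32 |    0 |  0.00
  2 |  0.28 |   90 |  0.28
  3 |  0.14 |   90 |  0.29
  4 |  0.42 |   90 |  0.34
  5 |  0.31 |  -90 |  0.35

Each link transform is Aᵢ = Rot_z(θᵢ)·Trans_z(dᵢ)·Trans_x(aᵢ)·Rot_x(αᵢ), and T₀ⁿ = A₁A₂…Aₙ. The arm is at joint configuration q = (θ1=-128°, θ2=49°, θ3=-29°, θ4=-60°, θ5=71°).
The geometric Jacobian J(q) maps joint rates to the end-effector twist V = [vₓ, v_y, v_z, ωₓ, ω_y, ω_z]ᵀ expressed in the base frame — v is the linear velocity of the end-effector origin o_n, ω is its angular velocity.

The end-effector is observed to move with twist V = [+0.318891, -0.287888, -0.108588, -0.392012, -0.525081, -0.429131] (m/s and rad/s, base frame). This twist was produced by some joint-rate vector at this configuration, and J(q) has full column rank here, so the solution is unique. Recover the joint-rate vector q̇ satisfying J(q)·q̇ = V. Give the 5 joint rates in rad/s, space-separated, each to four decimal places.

0.1360 0.0690 0.0850 0.3410 -0.8000

o_n = [0.1441, -0.2452, -0.3209]
J₁: ẑ×o_n = [0.2452, 0.1441, -0.0000], ω = ẑ
J2: z=[0.0000, 0.0000, 1.0000] o=[-0.1970, -0.2522, 0.0000] → [-0.0070, 0.3411, 0.0000, 0.0000, 0.0000, 1.0000]
J3: z=[-0.9816, -0.1908, 0.0000] o=[-0.1436, -0.5270, 0.2800] → [0.1147, -0.5899, -0.2218, -0.9816, -0.1908, 0.0000]
J4: z=[-0.0925, 0.4759, -0.8746] o=[-0.4049, -0.7026, 0.2121] → [0.1464, -0.5294, -0.3036, -0.0925, 0.4759, -0.8746]
J5: z=[0.3463, 0.8389, 0.4199] o=[-0.0443, -0.6516, -0.1871] → [-0.2830, 0.1254, -0.0172, 0.3463, 0.8389, 0.4199]
q̇ = J⁺·V = [0.1360, 0.0690, 0.0850, 0.3410, -0.8000]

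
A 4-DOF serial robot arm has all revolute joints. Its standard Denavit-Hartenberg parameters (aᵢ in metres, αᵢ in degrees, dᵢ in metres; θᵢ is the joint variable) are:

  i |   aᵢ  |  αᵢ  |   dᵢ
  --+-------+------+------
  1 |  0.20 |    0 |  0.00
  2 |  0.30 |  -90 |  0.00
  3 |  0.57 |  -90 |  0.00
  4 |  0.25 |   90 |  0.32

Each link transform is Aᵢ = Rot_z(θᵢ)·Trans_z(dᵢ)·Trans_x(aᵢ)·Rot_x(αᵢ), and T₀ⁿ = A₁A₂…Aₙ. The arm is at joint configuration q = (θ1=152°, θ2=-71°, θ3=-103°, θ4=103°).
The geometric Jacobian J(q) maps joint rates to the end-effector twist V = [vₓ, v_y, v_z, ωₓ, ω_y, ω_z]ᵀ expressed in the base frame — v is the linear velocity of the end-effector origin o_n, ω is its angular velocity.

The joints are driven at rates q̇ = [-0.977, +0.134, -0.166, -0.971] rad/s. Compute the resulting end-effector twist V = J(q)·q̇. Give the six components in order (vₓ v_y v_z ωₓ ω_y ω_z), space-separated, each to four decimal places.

0.5035 -0.2507 0.2630 0.0160 -0.9604 -1.0614

o_n = [0.1416, 0.5459, 0.5726]
J₁: ẑ×o_n = [-0.5459, 0.1416, 0.0000], ω = ẑ
J2: z=[0.0000, 0.0000, 1.0000] o=[-0.1766, 0.0939, 0.0000] → [-0.4520, 0.3182, 0.0000, 0.0000, 0.0000, 1.0000]
J3: z=[-0.9877, 0.1564, 0.0000] o=[-0.1297, 0.3902, 0.0000] → [0.0896, 0.5655, -0.1962, -0.9877, 0.1564, 0.0000]
J4: z=[0.1524, 0.9624, 0.2250] o=[-0.1497, 0.2636, 0.5554] → [-0.0470, 0.0629, -0.2373, 0.1524, 0.9624, 0.2250]
V = J·q̇ = [0.5035, -0.2507, 0.2630, 0.0160, -0.9604, -1.0614]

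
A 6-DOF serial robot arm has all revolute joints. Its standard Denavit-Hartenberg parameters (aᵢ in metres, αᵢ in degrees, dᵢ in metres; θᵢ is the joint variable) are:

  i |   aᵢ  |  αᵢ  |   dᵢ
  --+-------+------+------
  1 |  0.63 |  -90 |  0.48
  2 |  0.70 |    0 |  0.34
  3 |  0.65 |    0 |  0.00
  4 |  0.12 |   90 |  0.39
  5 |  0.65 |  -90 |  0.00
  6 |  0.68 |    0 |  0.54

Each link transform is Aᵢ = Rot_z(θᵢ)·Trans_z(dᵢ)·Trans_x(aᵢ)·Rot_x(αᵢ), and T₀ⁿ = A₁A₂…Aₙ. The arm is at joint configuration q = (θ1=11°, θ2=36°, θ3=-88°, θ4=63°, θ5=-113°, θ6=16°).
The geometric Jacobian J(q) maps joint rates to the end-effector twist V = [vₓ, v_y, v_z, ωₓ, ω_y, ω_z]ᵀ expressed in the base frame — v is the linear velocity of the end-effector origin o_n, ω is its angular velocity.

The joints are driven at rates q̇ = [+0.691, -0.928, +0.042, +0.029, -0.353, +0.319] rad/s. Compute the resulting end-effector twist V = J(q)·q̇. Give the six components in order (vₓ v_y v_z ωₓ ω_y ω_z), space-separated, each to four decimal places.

o_n = [1.7658, -0.3505, 0.3762]
J₁: ẑ×o_n = [0.3505, 1.7658, -0.0000], ω = ẑ
J2: z=[-0.1908, 0.9816, 0.0000] o=[0.6184, 0.1202, 0.4800] → [-0.1019, -0.0198, -1.0364, -0.1908, 0.9816, 0.0000]
J3: z=[-0.1908, 0.9816, 0.0000] o=[1.1095, 0.5620, 0.0686] → [0.3020, 0.0587, -0.4701, -0.1908, 0.9816, 0.0000]
J4: z=[-0.1908, 0.9816, 0.0000] o=[1.5023, 0.6384, 0.5808] → [-0.2008, -0.0390, -0.0700, -0.1908, 0.9816, 0.0000]
J5: z=[0.1873, 0.0364, 0.9816] o=[1.5435, 1.0437, 0.5579] → [1.3620, 0.2522, -0.2692, 0.1873, 0.0364, 0.9816]
J6: z=[0.9615, -0.2111, -0.1756] o=[1.4129, 0.4088, 0.6063] → [-0.0848, 0.1593, -0.6556, 0.9615, -0.2111, -0.1756]
V = J·q̇ = [-0.1642, 1.2016, 0.8259, 0.4041, -0.9215, 0.2885]

-0.1642 1.2016 0.8259 0.4041 -0.9215 0.2885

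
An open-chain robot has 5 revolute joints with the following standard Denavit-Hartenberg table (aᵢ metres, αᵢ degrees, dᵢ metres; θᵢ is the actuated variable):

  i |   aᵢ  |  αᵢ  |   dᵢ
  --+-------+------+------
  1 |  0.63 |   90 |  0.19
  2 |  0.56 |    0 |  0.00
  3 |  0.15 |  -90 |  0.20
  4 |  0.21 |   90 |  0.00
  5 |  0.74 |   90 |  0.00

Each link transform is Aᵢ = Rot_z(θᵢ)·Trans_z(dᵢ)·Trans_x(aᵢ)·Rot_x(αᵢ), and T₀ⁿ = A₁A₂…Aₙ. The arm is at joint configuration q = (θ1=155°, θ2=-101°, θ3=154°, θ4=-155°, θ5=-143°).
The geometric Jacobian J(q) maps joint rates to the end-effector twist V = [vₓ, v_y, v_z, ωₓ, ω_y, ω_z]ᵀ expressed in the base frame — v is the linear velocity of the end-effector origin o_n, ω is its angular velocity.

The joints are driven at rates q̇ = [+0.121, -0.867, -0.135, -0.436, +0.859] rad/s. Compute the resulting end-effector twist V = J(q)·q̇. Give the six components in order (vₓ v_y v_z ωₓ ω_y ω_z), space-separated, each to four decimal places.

o_n = [-1.0501, 0.5327, -0.2322]
J₁: ẑ×o_n = [-0.5327, -1.0501, 0.0000], ω = ẑ
J2: z=[0.4226, 0.9063, 0.0000] o=[-0.5710, 0.2662, 0.1900] → [-0.3826, 0.1784, 0.5469, 0.4226, 0.9063, 0.0000]
J3: z=[0.4226, 0.9063, 0.0000] o=[-0.4741, 0.2211, -0.3597] → [0.1156, -0.0539, 0.6537, 0.4226, 0.9063, 0.0000]
J4: z=[0.7238, -0.3375, 0.6018] o=[-0.4714, 0.4405, -0.2399] → [-0.0581, -0.3539, -0.1286, 0.7238, -0.3375, 0.6018]
J5: z=[-0.1525, -0.9289, -0.3375] o=[-0.3301, 0.4725, -0.3919] → [-0.1281, 0.2674, -0.6780, -0.1525, -0.9289, -0.3375]
V = J·q̇ = [0.1670, 0.1095, -1.0888, -0.8701, -1.5589, -0.4313]

0.1670 0.1095 -1.0888 -0.8701 -1.5589 -0.4313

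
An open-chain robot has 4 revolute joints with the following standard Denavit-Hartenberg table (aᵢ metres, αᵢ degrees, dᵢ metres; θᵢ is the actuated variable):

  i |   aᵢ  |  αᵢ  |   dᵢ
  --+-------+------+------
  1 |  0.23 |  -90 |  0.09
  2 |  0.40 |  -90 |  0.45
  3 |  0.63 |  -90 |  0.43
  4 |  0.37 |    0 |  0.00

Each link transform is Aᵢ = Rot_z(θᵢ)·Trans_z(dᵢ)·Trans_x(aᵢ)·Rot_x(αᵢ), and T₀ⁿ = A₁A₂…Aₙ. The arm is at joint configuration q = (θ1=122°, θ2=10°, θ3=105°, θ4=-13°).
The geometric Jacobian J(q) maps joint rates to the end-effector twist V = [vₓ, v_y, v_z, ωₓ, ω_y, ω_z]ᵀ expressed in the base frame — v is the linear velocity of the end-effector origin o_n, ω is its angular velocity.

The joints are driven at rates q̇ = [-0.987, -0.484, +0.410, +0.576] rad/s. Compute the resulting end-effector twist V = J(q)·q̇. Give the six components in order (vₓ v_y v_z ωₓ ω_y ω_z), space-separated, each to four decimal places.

0.5076 -0.3974 0.3001 0.6121 -0.3476 -1.2942

o_n = [0.2801, 0.5080, -0.4404]
J₁: ẑ×o_n = [-0.5080, 0.2801, 0.0000], ω = ẑ
J2: z=[-0.8480, -0.5299, 0.0000] o=[-0.1219, 0.1951, 0.0900] → [0.2811, -0.4498, -0.0523, -0.8480, -0.5299, 0.0000]
J3: z=[0.0920, -0.1473, -0.9848] o=[-0.7123, 0.2907, 0.0205] → [0.2819, -0.9349, 0.1661, 0.0920, -0.1473, -0.9848]
J4: z=[0.2846, -0.9439, 0.1677] o=[-0.0715, 0.4136, -0.3746] → [0.0462, 0.0777, 0.3588, 0.2846, -0.9439, 0.1677]
V = J·q̇ = [0.5076, -0.3974, 0.3001, 0.6121, -0.3476, -1.2942]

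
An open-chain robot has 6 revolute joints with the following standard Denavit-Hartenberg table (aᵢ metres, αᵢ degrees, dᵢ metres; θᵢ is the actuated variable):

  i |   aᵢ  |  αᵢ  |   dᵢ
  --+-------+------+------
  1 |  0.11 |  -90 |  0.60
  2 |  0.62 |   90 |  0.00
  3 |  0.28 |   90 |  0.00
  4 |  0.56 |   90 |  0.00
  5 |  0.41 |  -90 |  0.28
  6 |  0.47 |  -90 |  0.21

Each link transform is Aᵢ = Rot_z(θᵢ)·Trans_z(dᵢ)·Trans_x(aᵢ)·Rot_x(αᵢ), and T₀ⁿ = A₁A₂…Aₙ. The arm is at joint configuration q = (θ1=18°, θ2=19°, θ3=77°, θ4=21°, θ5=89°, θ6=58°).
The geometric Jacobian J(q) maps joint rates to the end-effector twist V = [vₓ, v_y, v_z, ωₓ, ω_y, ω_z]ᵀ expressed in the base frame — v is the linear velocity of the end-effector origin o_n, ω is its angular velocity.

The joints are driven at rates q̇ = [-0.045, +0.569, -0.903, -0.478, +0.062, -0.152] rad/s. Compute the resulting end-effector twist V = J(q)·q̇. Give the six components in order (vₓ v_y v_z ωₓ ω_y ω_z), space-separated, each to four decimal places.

o_n = [1.3064, 0.8569, 0.3730]
J₁: ẑ×o_n = [-0.8569, 1.3064, 0.0000], ω = ẑ
J2: z=[-0.3090, 0.9511, 0.0000] o=[0.1046, 0.0340, 0.6000] → [-0.2159, -0.0701, -1.3972, -0.3090, 0.9511, 0.0000]
J3: z=[0.3096, 0.1006, 0.9455] o=[0.6621, 0.2151, 0.3981] → [-0.6093, 0.6169, 0.1339, 0.3096, 0.1006, 0.9455]
J4: z=[0.9457, 0.0708, -0.3172] o=[0.6345, 0.4930, 0.3776] → [0.1151, -0.2088, 0.2965, 0.9457, 0.0708, -0.3172]
J5: z=[-0.3245, 0.2617, -0.9090] o=[0.6450, 1.0320, 0.5291] → [-0.2001, -0.6519, -0.1163, -0.3245, 0.2617, -0.9090]
J6: z=[-0.0022, -0.9612, -0.2760] o=[0.9419, 1.1412, 0.1465] → [-0.2962, -0.1001, 0.3509, -0.0022, -0.9612, -0.2760]
V = J·q̇ = [0.4435, -0.5812, -1.1182, -0.9273, 0.5788, -0.7616]

0.4435 -0.5812 -1.1182 -0.9273 0.5788 -0.7616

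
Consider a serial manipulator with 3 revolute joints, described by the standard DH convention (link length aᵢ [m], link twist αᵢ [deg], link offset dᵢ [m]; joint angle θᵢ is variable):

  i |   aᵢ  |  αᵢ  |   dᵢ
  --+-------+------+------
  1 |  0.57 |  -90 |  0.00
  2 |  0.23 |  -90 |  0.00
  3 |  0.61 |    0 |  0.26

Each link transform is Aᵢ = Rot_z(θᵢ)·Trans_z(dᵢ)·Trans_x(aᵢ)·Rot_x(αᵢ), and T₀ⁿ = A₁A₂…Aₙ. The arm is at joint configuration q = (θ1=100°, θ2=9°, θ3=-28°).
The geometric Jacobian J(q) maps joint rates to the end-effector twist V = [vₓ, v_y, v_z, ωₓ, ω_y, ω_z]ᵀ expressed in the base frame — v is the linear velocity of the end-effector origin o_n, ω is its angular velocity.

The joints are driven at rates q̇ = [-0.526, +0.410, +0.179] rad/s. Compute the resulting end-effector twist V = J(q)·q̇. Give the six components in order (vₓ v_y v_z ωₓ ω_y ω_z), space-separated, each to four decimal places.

o_n = [-0.5058, 1.2192, -0.3770]
J₁: ẑ×o_n = [-1.2192, -0.5058, 0.0000], ω = ẑ
J2: z=[-0.9848, -0.1736, 0.0000] o=[-0.0990, 0.5613, 0.0000] → [0.0655, -0.3713, -0.7185, -0.9848, -0.1736, 0.0000]
J3: z=[0.0272, -0.1541, -0.9877] o=[-0.1384, 0.7851, -0.0360] → [0.4813, 0.3721, -0.0448, 0.0272, -0.1541, -0.9877]
V = J·q̇ = [0.7543, 0.1804, -0.3026, -0.3989, -0.0988, -0.7028]

0.7543 0.1804 -0.3026 -0.3989 -0.0988 -0.7028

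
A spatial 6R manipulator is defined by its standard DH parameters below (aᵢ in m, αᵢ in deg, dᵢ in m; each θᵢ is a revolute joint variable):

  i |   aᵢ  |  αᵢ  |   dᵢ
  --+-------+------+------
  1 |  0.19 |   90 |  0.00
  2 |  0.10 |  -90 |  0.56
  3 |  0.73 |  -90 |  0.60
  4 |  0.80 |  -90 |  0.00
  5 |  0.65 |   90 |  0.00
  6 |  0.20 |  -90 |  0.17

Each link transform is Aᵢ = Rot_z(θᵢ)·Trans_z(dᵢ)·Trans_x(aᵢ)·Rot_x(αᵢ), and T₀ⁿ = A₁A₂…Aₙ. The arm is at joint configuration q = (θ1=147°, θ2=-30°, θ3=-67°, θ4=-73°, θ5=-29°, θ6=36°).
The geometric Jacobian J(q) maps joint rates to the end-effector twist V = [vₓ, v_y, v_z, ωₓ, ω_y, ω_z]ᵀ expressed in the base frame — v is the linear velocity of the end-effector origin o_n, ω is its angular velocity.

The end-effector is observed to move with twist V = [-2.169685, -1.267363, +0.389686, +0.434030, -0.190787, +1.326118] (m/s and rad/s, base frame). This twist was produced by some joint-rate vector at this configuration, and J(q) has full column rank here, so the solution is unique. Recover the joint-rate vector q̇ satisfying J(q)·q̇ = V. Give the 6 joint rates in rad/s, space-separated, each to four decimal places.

o_n = [-0.9405, 2.4086, 1.1265]
J₁: ẑ×o_n = [-2.4086, -0.9405, 0.0000], ω = ẑ
J2: z=[0.5446, 0.8387, 0.0000] o=[-0.1593, 0.1035, 0.0000] → [0.9447, -0.6135, 1.9106, 0.5446, 0.8387, 0.0000]
J3: z=[-0.4193, 0.2723, 0.8660] o=[0.0730, 0.6203, -0.0500] → [-1.2283, -0.3844, -0.4739, -0.4193, 0.2723, 0.8660]
J4: z=[-0.8814, 0.1065, -0.4603] o=[-0.0198, 1.4818, 0.3270] → [0.5117, 1.1284, -0.7188, -0.8814, 0.1065, -0.4603]
J5: z=[0.3306, 0.8349, -0.4400] o=[-0.2897, 1.9138, 0.9439] → [0.3702, 0.2260, 0.7070, 0.3306, 0.8349, -0.4400]
J6: z=[-0.6073, -0.1687, -0.7764] o=[-0.7593, 2.2544, 1.2372] → [0.1384, 0.0735, -0.1242, -0.6073, -0.1687, -0.7764]
q̇ = J⁺·V = [0.9950, 0.2240, -0.2440, -0.1450, -0.4300, -0.3690]

0.9950 0.2240 -0.2440 -0.1450 -0.4300 -0.3690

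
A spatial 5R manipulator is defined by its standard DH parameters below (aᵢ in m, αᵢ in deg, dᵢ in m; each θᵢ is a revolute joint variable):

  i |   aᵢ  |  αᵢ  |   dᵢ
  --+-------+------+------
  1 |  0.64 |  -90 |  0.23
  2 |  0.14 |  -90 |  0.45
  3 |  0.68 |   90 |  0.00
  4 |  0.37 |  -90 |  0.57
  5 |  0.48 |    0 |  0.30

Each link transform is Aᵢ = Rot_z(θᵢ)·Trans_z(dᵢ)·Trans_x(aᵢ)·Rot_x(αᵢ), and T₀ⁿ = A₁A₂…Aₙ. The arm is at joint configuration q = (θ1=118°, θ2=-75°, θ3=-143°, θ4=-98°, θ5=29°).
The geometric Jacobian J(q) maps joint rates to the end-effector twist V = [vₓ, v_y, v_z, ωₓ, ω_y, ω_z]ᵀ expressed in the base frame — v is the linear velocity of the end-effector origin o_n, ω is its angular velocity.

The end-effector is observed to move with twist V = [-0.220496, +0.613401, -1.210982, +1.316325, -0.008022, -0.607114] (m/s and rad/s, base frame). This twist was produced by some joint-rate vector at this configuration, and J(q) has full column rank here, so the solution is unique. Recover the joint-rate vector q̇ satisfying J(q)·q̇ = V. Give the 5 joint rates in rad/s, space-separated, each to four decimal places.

-0.4690 -0.6960 -0.5740 0.5470 -0.0430

o_n = [-0.4553, -0.6400, -0.2866]
J₁: ẑ×o_n = [0.6400, -0.4553, 0.0000], ω = ẑ
J2: z=[-0.8829, -0.4695, 0.0000] o=[-0.3005, 0.5651, 0.2300] → [0.2425, -0.4561, 0.9914, -0.8829, -0.4695, 0.0000]
J3: z=[-0.4535, 0.8529, -0.2588] o=[-0.7148, 0.3858, 0.3652] → [-0.8214, -0.3627, 0.2439, -0.4535, 0.8529, -0.2588]
J4: z=[0.7783, 0.2374, -0.5813] o=[-1.0101, 0.0696, -0.1593] → [-0.4427, -0.2235, -0.6840, 0.7783, 0.2374, -0.5813]
J5: z=[-0.3670, -0.5792, -0.7279] o=[-0.3780, -0.0836, -0.3561] → [-0.4453, 0.0818, 0.1594, -0.3670, -0.5792, -0.7279]
q̇ = J⁺·V = [-0.4690, -0.6960, -0.5740, 0.5470, -0.0430]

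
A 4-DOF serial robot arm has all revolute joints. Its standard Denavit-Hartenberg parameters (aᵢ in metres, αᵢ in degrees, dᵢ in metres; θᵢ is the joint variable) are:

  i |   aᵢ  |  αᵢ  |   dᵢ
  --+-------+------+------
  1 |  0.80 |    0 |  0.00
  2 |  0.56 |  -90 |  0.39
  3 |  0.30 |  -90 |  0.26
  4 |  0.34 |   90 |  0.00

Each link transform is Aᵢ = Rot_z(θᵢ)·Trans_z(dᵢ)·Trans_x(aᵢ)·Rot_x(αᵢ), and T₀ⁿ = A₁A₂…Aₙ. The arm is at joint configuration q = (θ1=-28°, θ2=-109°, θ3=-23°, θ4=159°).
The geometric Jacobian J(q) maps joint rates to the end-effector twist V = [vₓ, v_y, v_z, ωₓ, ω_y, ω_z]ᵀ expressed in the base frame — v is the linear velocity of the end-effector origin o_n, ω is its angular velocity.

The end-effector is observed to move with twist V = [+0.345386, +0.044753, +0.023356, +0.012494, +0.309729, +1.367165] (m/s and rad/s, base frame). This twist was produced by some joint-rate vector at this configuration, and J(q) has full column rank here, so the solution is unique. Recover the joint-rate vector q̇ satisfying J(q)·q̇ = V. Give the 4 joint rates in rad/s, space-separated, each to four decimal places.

0.3050 0.5430 -0.2180 -0.5640

o_n = [0.4027, -0.8476, 0.3832]
J₁: ẑ×o_n = [0.8476, 0.4027, -0.0000], ω = ẑ
J2: z=[0.0000, 0.0000, 1.0000] o=[0.7064, -0.3756, 0.0000] → [0.4720, -0.3036, 0.0000, 0.0000, 0.0000, 1.0000]
J3: z=[0.6820, -0.7314, 0.0000] o=[0.2968, -0.7575, 0.3900] → [0.0050, 0.0046, 0.0160, 0.6820, -0.7314, 0.0000]
J4: z=[-0.2858, -0.2665, -0.9205] o=[0.2722, -1.1360, 0.5072] → [0.2985, -0.1557, -0.0476, -0.2858, -0.2665, -0.9205]
q̇ = J⁺·V = [0.3050, 0.5430, -0.2180, -0.5640]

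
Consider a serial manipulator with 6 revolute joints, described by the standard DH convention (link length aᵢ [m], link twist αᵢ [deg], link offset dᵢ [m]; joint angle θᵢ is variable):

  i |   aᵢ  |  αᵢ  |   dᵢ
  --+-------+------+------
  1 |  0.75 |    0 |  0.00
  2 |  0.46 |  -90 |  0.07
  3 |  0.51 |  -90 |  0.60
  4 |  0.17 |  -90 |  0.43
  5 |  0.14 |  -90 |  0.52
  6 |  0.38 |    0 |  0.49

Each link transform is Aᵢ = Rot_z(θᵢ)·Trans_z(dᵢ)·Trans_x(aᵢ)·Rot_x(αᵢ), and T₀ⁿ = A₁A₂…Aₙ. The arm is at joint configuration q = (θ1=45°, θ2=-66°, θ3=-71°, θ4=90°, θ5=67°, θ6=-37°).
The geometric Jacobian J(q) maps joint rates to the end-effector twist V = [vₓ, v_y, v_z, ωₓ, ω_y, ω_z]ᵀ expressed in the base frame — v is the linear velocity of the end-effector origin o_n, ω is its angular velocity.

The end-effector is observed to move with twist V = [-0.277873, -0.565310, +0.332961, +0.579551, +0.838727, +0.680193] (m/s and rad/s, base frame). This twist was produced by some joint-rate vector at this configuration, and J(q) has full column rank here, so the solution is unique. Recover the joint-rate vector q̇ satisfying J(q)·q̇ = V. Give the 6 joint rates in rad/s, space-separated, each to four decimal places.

o_n = [0.9911, 1.1116, -0.1004]
J₁: ẑ×o_n = [-1.1116, 0.9911, 0.0000], ω = ẑ
J2: z=[0.0000, 0.0000, 1.0000] o=[0.5303, 0.5303, 0.0000] → [-0.5813, 0.4608, 0.0000, 0.0000, 0.0000, 1.0000]
J3: z=[0.3584, 0.9336, 0.0000] o=[0.9598, 0.3655, 0.0700] → [-0.1591, 0.0611, 0.2382, 0.3584, 0.9336, 0.0000]
J4: z=[0.8827, -0.3388, -0.3256] o=[1.3298, 0.8661, 0.5522] → [0.3011, 0.6864, 0.1019, 0.8827, -0.3388, -0.3256]
J5: z=[-0.3039, 0.1167, -0.9455] o=[1.6485, 0.5617, 0.4122] → [0.4601, 0.4657, -0.0904, -0.3039, 0.1167, -0.9455]
J6: z=[-0.0150, 0.9918, 0.1272] o=[1.3570, 0.6150, -0.0375] → [-0.1256, -0.0475, 0.3555, -0.0150, 0.9918, 0.1272]
q̇ = J⁺·V = [-0.3480, 0.2300, 0.8600, 0.0230, -0.8330, 0.1420]

-0.3480 0.2300 0.8600 0.0230 -0.8330 0.1420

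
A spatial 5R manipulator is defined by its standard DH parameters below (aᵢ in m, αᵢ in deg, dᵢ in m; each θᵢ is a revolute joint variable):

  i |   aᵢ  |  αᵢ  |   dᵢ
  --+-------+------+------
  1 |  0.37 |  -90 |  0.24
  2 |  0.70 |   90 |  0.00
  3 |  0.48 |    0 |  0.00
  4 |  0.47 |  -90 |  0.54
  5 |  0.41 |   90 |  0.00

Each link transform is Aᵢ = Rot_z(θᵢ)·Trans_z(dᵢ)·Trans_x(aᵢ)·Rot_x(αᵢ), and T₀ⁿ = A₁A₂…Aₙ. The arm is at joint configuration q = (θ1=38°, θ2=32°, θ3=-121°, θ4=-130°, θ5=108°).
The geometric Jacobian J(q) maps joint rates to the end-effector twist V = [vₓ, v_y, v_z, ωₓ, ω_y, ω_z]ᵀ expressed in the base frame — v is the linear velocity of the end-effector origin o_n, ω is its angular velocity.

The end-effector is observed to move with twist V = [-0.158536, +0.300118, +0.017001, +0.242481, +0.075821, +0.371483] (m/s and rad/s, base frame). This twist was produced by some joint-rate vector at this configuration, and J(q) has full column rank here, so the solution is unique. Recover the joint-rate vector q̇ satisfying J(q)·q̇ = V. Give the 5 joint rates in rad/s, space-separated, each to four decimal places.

o_n = [0.6356, 0.3864, 0.1866]
J₁: ẑ×o_n = [-0.3864, 0.6356, 0.0000], ω = ẑ
J2: z=[-0.6157, 0.7880, 0.0000] o=[0.2916, 0.2278, 0.2400] → [-0.0421, -0.0329, -0.3687, -0.6157, 0.7880, 0.0000]
J3: z=[0.4176, 0.3263, 0.8480] o=[0.7594, 0.5933, -0.1309] → [0.2790, -0.2375, -0.0460, 0.4176, 0.3263, 0.8480]
J4: z=[0.4176, 0.3263, 0.8480] o=[0.8475, 0.1400, 0.0001] → [-0.1481, -0.2576, 0.1720, 0.4176, 0.3263, 0.8480]
J5: z=[-0.4314, -0.7502, 0.5010] o=[0.6971, 0.5864, 0.5391] → [0.3647, -0.1829, 0.0402, -0.4314, -0.7502, 0.5010]
q̇ = J⁺·V = [0.4210, -0.1680, 0.2280, -0.1440, -0.2410]

0.4210 -0.1680 0.2280 -0.1440 -0.2410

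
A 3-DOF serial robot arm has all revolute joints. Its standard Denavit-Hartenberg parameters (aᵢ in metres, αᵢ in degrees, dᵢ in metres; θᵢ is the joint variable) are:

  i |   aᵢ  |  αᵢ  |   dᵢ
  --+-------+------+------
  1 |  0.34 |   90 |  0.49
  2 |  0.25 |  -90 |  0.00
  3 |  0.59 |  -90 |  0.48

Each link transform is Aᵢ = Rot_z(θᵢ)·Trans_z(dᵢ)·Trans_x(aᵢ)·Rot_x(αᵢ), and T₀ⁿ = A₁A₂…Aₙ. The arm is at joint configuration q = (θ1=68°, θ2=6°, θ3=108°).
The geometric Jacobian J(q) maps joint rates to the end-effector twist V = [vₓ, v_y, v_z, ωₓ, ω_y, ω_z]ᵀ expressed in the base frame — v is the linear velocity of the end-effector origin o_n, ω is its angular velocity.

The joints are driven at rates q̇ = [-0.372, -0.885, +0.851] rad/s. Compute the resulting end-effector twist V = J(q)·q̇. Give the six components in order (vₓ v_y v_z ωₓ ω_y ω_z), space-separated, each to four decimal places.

o_n = [-0.3865, 0.5413, 0.9744]
J₁: ẑ×o_n = [-0.5413, -0.3865, 0.0000], ω = ẑ
J2: z=[0.9272, -0.3746, 0.0000] o=[0.1274, 0.3152, 0.4900] → [-0.1815, -0.4492, 0.0171, 0.9272, -0.3746, 0.0000]
J3: z=[-0.0392, -0.0969, 0.9945] o=[0.2205, 0.5458, 0.5161] → [-0.0400, -0.5857, -0.0587, -0.0392, -0.0969, 0.9945]
V = J·q̇ = [0.3279, 0.0428, -0.0651, -0.8539, 0.2491, 0.4743]

0.3279 0.0428 -0.0651 -0.8539 0.2491 0.4743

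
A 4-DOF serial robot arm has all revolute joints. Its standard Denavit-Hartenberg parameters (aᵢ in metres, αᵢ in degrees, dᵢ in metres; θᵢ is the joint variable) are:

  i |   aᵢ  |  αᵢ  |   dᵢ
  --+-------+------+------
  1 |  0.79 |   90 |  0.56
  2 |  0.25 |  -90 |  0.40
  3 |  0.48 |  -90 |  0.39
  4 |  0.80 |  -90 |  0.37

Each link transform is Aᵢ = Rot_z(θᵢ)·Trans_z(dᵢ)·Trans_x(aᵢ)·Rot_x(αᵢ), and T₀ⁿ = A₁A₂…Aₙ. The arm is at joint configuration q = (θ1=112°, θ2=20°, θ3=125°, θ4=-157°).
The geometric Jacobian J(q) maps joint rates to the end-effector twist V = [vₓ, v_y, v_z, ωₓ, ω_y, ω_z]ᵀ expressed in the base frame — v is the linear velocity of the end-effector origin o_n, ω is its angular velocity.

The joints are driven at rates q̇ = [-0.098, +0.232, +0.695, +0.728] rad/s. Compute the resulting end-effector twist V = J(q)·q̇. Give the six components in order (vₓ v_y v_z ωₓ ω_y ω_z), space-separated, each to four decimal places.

0.0874 -0.2575 0.5242 0.9012 -0.4966 0.3511

o_n = [0.5234, 0.8996, 1.2524]
J₁: ẑ×o_n = [-0.8996, 0.5234, 0.0000], ω = ẑ
J2: z=[0.9272, 0.3746, 0.0000] o=[-0.2959, 0.7325, 0.5600] → [0.2594, -0.6419, -0.1520, 0.9272, 0.3746, 0.0000]
J3: z=[0.1281, -0.3171, 0.9397] o=[-0.0131, 1.1001, 0.6455] → [-0.0040, 0.4263, 0.1444, 0.1281, -0.3171, 0.9397]
J4: z=[0.8202, -0.4988, -0.2802] o=[-0.2307, 0.5893, 0.9178] → [-0.0799, -0.4857, 0.6307, 0.8202, -0.4988, -0.2802]
V = J·q̇ = [0.0874, -0.2575, 0.5242, 0.9012, -0.4966, 0.3511]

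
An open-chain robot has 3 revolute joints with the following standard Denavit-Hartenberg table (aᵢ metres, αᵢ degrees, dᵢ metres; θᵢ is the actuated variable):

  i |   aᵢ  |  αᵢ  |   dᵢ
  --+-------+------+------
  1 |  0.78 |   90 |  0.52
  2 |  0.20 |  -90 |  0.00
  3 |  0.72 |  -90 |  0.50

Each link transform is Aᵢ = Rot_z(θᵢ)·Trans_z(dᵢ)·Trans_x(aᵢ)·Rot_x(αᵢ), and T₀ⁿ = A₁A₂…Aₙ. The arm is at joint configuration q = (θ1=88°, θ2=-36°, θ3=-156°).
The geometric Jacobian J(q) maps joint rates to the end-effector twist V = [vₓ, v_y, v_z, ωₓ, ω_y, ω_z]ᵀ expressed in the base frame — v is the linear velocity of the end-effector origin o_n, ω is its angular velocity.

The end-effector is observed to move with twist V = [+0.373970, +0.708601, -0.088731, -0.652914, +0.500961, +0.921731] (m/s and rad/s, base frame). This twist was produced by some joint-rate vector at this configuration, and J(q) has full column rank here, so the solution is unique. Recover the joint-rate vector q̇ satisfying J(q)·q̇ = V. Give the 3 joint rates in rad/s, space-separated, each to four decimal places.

0.2640 -0.6700 0.8130

o_n = [0.3172, 0.6929, 1.1936]
J₁: ẑ×o_n = [-0.6929, 0.3172, 0.0000], ω = ẑ
J2: z=[0.9994, -0.0349, 0.0000] o=[0.0272, 0.7795, 0.5200] → [-0.0235, -0.6732, -0.0764, 0.9994, -0.0349, 0.0000]
J3: z=[0.0205, 0.5874, 0.8090] o=[0.0329, 0.9412, 0.4024] → [0.6656, 0.2138, -0.1721, 0.0205, 0.5874, 0.8090]
q̇ = J⁺·V = [0.2640, -0.6700, 0.8130]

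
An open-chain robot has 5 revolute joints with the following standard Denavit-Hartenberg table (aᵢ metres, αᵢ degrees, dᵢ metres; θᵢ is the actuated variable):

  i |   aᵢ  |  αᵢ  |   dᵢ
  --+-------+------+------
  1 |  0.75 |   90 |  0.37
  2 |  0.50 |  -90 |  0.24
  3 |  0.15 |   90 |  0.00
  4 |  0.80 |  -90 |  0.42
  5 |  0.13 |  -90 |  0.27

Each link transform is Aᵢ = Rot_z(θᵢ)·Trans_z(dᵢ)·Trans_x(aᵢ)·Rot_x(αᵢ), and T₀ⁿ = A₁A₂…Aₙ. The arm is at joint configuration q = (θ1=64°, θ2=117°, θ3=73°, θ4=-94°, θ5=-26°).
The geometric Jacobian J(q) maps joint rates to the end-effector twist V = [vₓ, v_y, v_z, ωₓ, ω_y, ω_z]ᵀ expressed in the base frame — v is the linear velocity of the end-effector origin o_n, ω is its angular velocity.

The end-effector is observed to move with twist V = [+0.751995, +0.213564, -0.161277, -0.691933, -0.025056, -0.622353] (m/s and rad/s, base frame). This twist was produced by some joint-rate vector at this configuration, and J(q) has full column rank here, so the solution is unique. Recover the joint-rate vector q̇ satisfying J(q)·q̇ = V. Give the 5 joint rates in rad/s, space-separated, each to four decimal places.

-0.8960 -0.4480 0.1850 0.3270 0.2710

o_n = [0.5180, 0.9717, 1.7383]
J₁: ẑ×o_n = [-0.9717, 0.5180, 0.0000], ω = ẑ
J2: z=[0.8988, -0.4384, 0.0000] o=[0.3288, 0.6741, 0.3700] → [-0.5998, -1.2298, 0.3505, 0.8988, -0.4384, 0.0000]
J3: z=[-0.3906, -0.8008, -0.4540] o=[0.4450, 0.3649, 0.8155] → [-0.4635, 0.3273, -0.1786, -0.3906, -0.8008, -0.4540]
J4: z=[0.0725, -0.5184, 0.8521] o=[0.3073, 0.4099, 0.8546] → [-0.9369, 0.1155, 0.1499, 0.0725, -0.5184, 0.8521]
J5: z=[-0.8882, 0.3550, 0.2915] o=[0.7007, 0.8145, 1.5602] → [0.0174, 0.1049, -0.0748, -0.8882, 0.3550, 0.2915]
q̇ = J⁺·V = [-0.8960, -0.4480, 0.1850, 0.3270, 0.2710]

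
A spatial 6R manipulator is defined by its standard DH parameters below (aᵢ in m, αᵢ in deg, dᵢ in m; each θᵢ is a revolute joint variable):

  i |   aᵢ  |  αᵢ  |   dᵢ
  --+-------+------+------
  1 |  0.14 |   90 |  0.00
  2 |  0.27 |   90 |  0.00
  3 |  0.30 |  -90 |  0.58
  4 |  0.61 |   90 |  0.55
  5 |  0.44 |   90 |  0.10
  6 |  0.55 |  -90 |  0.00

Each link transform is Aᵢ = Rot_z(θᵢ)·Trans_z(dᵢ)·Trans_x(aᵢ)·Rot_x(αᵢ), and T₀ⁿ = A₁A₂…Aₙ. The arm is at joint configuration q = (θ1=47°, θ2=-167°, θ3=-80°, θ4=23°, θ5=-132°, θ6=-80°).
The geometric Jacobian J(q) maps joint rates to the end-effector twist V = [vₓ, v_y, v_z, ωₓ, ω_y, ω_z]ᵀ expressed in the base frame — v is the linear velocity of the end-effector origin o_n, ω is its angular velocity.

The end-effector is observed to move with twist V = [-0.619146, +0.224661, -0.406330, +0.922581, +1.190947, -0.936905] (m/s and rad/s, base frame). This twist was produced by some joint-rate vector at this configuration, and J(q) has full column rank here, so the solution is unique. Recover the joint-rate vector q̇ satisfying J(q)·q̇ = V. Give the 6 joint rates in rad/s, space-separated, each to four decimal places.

o_n = [-0.4757, -0.0303, -0.0352]
J₁: ẑ×o_n = [0.0303, -0.4757, 0.0000], ω = ẑ
J2: z=[0.7314, -0.6820, 0.0000] o=[0.0955, 0.1024, 0.0000] → [0.0240, 0.0258, -0.4866, 0.7314, -0.6820, 0.0000]
J3: z=[-0.1534, -0.1645, 0.9744] o=[-0.0839, -0.0900, -0.0607] → [-0.0624, -0.3778, -0.0736, -0.1534, -0.1645, 0.9744]
J4: z=[-0.5274, -0.8202, -0.2215] o=[-0.4236, -0.0211, 0.4927] → [0.4310, -0.2669, -0.0379, -0.5274, -0.8202, -0.2215]
J5: z=[-0.4677, 0.0626, 0.8816] o=[-1.1463, -0.1253, 0.1167] → [-0.0933, 0.5202, -0.0864, -0.4677, 0.0626, 0.8816]
J6: z=[0.1742, -0.9714, 0.1614] o=[-0.8118, -0.0183, 0.3999] → [0.4247, 0.1300, 0.3244, 0.1742, -0.9714, 0.1614]
q̇ = J⁺·V = [-0.0920, 0.5130, -0.6110, -0.8240, -0.3420, -0.8090]

-0.0920 0.5130 -0.6110 -0.8240 -0.3420 -0.8090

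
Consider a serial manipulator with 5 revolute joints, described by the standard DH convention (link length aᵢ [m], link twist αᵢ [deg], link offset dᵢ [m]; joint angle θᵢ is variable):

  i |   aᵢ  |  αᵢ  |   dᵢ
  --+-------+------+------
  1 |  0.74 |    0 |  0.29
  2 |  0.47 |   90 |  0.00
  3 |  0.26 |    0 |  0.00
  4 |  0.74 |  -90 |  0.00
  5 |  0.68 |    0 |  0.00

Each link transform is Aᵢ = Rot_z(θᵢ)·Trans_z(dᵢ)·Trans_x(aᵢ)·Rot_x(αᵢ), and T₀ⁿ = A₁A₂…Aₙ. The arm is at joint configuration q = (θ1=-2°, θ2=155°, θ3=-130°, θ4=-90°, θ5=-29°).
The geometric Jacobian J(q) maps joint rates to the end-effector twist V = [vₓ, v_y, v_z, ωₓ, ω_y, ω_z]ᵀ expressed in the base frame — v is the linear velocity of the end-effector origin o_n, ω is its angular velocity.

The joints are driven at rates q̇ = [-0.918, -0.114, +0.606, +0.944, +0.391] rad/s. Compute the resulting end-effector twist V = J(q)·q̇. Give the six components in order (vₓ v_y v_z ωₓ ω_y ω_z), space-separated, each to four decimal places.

o_n = [1.5304, -0.0588, 0.9488]
J₁: ẑ×o_n = [0.0588, 1.5304, -0.0000], ω = ẑ
J2: z=[0.0000, 0.0000, 1.0000] o=[0.7395, -0.0258, 0.2900] → [0.0330, 0.7908, -0.0000, 0.0000, 0.0000, 1.0000]
J3: z=[0.4540, 0.8910, 0.0000] o=[0.3208, 0.1875, 0.2900] → [0.5870, -0.2991, -1.1896, 0.4540, 0.8910, 0.0000]
J4: z=[0.4540, 0.8910, 0.0000] o=[0.4697, 0.1117, 0.0908] → [0.7644, -0.3895, -1.0225, 0.4540, 0.8910, 0.0000]
J5: z=[0.5727, -0.2918, -0.7660] o=[0.9748, -0.1457, 0.5665] → [-0.0450, -0.6446, 0.2119, 0.5727, -0.2918, -0.7660]
V = J·q̇ = [1.0020, -2.2960, -1.6033, 0.9276, 1.2670, -1.3315]

1.0020 -2.2960 -1.6033 0.9276 1.2670 -1.3315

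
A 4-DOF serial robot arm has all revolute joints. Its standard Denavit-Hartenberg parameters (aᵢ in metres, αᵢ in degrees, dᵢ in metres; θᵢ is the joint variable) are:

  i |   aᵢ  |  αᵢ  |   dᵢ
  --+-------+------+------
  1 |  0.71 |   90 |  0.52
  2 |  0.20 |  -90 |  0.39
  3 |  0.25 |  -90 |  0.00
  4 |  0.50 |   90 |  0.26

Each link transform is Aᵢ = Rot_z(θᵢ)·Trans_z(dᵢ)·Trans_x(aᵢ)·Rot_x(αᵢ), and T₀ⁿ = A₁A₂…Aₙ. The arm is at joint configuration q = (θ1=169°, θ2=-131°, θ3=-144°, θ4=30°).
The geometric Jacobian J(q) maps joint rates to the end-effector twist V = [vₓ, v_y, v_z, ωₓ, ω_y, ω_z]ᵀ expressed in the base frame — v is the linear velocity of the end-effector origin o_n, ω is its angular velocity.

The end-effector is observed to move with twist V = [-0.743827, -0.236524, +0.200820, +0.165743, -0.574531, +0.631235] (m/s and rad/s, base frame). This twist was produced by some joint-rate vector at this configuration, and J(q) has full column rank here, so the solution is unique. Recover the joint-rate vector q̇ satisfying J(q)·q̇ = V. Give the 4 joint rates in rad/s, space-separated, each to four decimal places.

0.3470 -0.4830 -0.3920 -0.0610

o_n = [-0.4492, 1.1079, 0.8348]
J₁: ẑ×o_n = [-1.1079, -0.4492, 0.0000], ω = ẑ
J2: z=[0.1908, 0.9816, 0.0000] o=[-0.6970, 0.1355, 0.5200] → [0.3090, -0.0601, -0.0576, 0.1908, 0.9816, 0.0000]
J3: z=[-0.7408, 0.1440, -0.6561] o=[-0.4937, 0.4933, 0.3691] → [0.4703, 0.3158, -0.4617, -0.7408, 0.1440, -0.6561]
J4: z=[0.5329, 0.7206, -0.4436] o=[-0.5960, 0.6628, 0.5217] → [0.4230, -0.2319, 0.1314, 0.5329, 0.7206, -0.4436]
q̇ = J⁺·V = [0.3470, -0.4830, -0.3920, -0.0610]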